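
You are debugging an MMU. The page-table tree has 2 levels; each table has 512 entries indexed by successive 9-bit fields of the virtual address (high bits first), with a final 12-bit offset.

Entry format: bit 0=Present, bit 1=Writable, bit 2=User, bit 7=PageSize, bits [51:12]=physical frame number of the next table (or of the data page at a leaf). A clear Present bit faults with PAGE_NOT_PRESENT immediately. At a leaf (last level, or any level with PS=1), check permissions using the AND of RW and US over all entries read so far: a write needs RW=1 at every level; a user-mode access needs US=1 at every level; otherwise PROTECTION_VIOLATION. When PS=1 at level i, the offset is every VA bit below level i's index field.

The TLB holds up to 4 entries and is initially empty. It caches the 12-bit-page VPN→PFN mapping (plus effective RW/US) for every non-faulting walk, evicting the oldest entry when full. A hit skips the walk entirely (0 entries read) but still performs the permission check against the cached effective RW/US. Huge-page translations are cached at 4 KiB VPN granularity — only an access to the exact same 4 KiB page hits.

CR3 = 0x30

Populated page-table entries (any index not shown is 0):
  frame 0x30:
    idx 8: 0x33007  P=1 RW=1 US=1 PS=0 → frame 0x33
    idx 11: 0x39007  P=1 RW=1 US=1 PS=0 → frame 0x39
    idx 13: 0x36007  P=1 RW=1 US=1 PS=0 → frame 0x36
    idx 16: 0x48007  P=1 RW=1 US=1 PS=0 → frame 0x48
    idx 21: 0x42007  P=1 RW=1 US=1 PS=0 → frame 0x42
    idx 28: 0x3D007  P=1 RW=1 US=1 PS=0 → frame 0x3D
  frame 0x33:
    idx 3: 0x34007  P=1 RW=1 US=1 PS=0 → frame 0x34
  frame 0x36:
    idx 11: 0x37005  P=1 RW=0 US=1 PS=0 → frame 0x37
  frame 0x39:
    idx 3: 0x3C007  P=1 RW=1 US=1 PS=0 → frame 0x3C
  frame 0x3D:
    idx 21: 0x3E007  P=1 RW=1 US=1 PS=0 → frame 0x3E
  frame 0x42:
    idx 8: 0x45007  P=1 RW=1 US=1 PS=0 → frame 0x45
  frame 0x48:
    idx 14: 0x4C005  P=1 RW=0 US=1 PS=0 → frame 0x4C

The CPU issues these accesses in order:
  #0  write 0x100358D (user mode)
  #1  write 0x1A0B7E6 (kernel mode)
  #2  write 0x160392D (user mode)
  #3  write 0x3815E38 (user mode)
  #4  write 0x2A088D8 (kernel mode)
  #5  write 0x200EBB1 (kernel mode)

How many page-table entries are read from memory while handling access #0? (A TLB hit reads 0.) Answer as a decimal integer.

Walk each access:
#0 VA=0x100358D (w,user):
  L0 @0x30[8] → 0x33007  P=1,RW=1,US=1,PS=0
  L1 @0x33[3] → 0x34007  P=1,RW=1,US=1,PS=0
  ✓ 0x3458D  — 2 lookups
#1 VA=0x1A0B7E6 (w,kernel):
  L0 @0x30[13] → 0x36007  P=1,RW=1,US=1,PS=0
  L1 @0x36[11] → 0x37005  P=1,RW=0,US=1,PS=0
  → PROTECTION_VIOLATION  (2 entries read)
#2 VA=0x160392D (w,user):
  L0 @0x30[11] → 0x39007  P=1,RW=1,US=1,PS=0
  L1 @0x39[3] → 0x3C007  P=1,RW=1,US=1,PS=0
  ✓ 0x3C92D  — 2 lookups
#3 VA=0x3815E38 (w,user):
  L0 @0x30[28] → 0x3D007  P=1,RW=1,US=1,PS=0
  L1 @0x3D[21] → 0x3E007  P=1,RW=1,US=1,PS=0
  ✓ 0x3EE38  — 2 lookups
#4 VA=0x2A088D8 (w,kernel):
  L0 @0x30[21] → 0x42007  P=1,RW=1,US=1,PS=0
  L1 @0x42[8] → 0x45007  P=1,RW=1,US=1,PS=0
  ✓ 0x458D8  — 2 lookups
#5 VA=0x200EBB1 (w,kernel):
  L0 @0x30[16] → 0x48007  P=1,RW=1,US=1,PS=0
  L1 @0x48[14] → 0x4C005  P=1,RW=0,US=1,PS=0
  → PROTECTION_VIOLATION  (2 entries read)

Entries read for #0: 2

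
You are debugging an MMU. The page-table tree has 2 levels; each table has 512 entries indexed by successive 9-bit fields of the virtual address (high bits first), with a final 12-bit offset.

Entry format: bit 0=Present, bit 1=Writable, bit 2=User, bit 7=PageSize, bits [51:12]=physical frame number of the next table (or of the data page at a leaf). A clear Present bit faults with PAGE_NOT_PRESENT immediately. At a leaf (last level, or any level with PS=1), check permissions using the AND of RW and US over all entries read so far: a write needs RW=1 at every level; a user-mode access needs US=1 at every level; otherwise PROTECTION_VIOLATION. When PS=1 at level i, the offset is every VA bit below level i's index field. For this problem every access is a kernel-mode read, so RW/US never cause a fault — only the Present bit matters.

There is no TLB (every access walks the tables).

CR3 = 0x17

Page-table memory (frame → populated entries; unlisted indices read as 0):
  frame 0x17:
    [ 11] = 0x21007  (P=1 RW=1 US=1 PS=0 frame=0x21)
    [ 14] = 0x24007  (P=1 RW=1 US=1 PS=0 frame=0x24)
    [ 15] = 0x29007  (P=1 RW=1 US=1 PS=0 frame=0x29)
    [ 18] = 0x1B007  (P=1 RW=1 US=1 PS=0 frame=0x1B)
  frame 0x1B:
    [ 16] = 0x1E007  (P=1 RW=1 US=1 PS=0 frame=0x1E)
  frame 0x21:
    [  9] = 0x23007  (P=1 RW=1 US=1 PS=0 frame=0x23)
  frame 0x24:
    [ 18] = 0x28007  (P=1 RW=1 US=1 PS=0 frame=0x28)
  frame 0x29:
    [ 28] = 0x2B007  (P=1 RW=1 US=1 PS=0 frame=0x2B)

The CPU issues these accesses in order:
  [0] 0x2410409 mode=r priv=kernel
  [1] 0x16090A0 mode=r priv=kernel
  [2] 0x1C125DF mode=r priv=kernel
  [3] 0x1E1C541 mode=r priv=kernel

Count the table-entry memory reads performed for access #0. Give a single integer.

Per-access translation:
#0 VA=0x2410409 (r,kernel):
  L0: frame=0x17 idx=18 entry=0x1B007 [P=1 RW=1 US=1 PS=0]
  L1: frame=0x1B idx=16 entry=0x1E007 [P=1 RW=1 US=1 PS=0]
  ⇒ phys 0x1E409  [2 reads]
#1 VA=0x16090A0 (r,kernel):
  L0: frame=0x17 idx=11 entry=0x21007 [P=1 RW=1 US=1 PS=0]
  L1: frame=0x21 idx=9 entry=0x23007 [P=1 RW=1 US=1 PS=0]
  ⇒ phys 0x230A0  [2 reads]
#2 VA=0x1C125DF (r,kernel):
  L0: frame=0x17 idx=14 entry=0x24007 [P=1 RW=1 US=1 PS=0]
  L1: frame=0x24 idx=18 entry=0x28007 [P=1 RW=1 US=1 PS=0]
  ⇒ phys 0x285DF  [2 reads]
#3 VA=0x1E1C541 (r,kernel):
  L0: frame=0x17 idx=15 entry=0x29007 [P=1 RW=1 US=1 PS=0]
  L1: frame=0x29 idx=28 entry=0x2B007 [P=1 RW=1 US=1 PS=0]
  ⇒ phys 0x2B541  [2 reads]

Entries read for #0: 2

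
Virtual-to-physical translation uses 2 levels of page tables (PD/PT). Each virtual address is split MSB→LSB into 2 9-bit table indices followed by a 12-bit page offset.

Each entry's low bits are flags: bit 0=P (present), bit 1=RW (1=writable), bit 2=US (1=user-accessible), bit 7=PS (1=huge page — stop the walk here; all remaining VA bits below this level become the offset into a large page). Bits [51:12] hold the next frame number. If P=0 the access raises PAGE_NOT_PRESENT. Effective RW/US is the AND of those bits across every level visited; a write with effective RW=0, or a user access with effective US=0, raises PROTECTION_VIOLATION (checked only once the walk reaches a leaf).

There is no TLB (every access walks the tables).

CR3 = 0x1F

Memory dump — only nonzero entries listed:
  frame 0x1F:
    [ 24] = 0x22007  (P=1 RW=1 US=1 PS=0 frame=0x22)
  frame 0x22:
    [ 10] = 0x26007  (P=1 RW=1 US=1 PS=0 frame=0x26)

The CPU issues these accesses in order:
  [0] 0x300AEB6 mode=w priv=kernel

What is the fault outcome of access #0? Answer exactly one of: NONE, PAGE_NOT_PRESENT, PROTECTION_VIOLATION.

Walk each access:
#0 VA=0x300AEB6 (w,kernel):
  L0: frame=0x1F idx=24 entry=0x22007 [P=1 RW=1 US=1 PS=0]
  L1: frame=0x22 idx=10 entry=0x26007 [P=1 RW=1 US=1 PS=0]
  ✓ 0x26EB6  — 2 lookups

Access #0 fault: NONE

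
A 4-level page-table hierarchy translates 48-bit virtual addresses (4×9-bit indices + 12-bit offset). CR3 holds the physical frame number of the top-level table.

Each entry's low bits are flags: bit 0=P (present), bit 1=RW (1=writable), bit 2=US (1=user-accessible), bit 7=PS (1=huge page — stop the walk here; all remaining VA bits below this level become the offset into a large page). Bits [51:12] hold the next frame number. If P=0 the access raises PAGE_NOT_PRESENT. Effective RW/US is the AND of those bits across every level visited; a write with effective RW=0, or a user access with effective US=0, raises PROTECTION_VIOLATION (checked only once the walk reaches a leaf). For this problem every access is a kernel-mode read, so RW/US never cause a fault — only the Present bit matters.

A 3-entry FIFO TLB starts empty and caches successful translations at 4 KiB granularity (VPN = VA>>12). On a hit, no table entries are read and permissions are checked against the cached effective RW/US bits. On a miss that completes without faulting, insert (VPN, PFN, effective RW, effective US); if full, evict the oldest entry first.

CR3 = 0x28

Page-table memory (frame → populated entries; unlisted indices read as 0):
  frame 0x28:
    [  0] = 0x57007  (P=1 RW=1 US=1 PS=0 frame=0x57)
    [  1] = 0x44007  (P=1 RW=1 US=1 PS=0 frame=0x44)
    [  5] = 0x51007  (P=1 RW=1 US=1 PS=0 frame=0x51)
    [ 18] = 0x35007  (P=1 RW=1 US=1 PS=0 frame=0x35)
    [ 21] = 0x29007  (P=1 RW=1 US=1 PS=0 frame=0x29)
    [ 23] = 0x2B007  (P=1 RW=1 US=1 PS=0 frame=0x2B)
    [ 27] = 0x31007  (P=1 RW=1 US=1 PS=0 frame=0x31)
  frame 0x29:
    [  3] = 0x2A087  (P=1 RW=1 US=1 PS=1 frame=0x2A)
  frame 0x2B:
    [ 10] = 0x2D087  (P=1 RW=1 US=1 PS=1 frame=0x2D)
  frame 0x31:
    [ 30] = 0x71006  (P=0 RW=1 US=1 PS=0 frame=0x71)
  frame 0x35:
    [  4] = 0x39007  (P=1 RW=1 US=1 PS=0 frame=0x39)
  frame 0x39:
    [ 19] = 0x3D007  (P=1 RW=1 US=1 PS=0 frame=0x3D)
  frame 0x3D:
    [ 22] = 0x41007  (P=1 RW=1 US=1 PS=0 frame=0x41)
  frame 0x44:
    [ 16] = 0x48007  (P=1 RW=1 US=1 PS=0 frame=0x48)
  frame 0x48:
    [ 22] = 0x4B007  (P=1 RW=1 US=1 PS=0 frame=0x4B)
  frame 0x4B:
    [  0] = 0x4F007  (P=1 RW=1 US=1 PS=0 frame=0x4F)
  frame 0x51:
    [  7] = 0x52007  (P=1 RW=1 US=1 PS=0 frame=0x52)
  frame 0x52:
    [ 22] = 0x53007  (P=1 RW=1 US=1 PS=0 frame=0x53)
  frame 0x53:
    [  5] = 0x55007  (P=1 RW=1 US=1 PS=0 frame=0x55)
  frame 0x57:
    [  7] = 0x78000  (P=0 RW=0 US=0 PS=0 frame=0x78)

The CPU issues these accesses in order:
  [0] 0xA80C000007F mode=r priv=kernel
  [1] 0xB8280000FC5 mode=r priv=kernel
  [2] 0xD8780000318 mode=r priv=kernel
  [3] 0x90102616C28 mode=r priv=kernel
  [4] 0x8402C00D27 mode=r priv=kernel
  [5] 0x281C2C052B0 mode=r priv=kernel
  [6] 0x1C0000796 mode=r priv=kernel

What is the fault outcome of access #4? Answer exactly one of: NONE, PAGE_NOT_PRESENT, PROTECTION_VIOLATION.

Per-access translation:
#0 VA=0xA80C000007F (r,kernel):
  [0] read 0x28 idx=21: raw=0x29007 flags P=1 W=1 U=1 S=0
  [1] read 0x29 idx=3: raw=0x2A087 flags P=1 W=1 U=1 S=1
  ✓ 0x2A07F (huge @L1)  — 2 lookups
#1 VA=0xB8280000FC5 (r,kernel):
  [0] read 0x28 idx=23: raw=0x2B007 flags P=1 W=1 U=1 S=0
  [1] read 0x2B idx=10: raw=0x2D087 flags P=1 W=1 U=1 S=1
  ✓ 0x2DFC5 (huge @L1)  — 2 lookups
#2 VA=0xD8780000318 (r,kernel):
  [0] read 0x28 idx=27: raw=0x31007 flags P=1 W=1 U=1 S=0
  [1] read 0x31 idx=30: raw=0x71006 flags P=0 W=1 U=1 S=0
  → PAGE_NOT_PRESENT  (2 entries read)
#3 VA=0x90102616C28 (r,kernel):
  [0] read 0x28 idx=18: raw=0x35007 flags P=1 W=1 U=1 S=0
  [1] read 0x35 idx=4: raw=0x39007 flags P=1 W=1 U=1 S=0
  [2] read 0x39 idx=19: raw=0x3D007 flags P=1 W=1 U=1 S=0
  [3] read 0x3D idx=22: raw=0x41007 flags P=1 W=1 U=1 S=0
  ✓ 0x41C28  — 4 lookups
#4 VA=0x8402C00D27 (r,kernel):
  [0] read 0x28 idx=1: raw=0x44007 flags P=1 W=1 U=1 S=0
  [1] read 0x44 idx=16: raw=0x48007 flags P=1 W=1 U=1 S=0
  [2] read 0x48 idx=22: raw=0x4B007 flags P=1 W=1 U=1 S=0
  [3] read 0x4B idx=0: raw=0x4F007 flags P=1 W=1 U=1 S=0
  ✓ 0x4FD27  — 4 lookups
#5 VA=0x281C2C052B0 (r,kernel):
  [0] read 0x28 idx=5: raw=0x51007 flags P=1 W=1 U=1 S=0
  [1] read 0x51 idx=7: raw=0x52007 flags P=1 W=1 U=1 S=0
  [2] read 0x52 idx=22: raw=0x53007 flags P=1 W=1 U=1 S=0
  [3] read 0x53 idx=5: raw=0x55007 flags P=1 W=1 U=1 S=0
  ✓ 0x552B0  — 4 lookups
#6 VA=0x1C0000796 (r,kernel):
  [0] read 0x28 idx=0: raw=0x57007 flags P=1 W=1 U=1 S=0
  [1] read 0x57 idx=7: raw=0x78000 flags P=0 W=0 U=0 S=0
  → PAGE_NOT_PRESENT  (2 entries read)

Access #4 fault: NONE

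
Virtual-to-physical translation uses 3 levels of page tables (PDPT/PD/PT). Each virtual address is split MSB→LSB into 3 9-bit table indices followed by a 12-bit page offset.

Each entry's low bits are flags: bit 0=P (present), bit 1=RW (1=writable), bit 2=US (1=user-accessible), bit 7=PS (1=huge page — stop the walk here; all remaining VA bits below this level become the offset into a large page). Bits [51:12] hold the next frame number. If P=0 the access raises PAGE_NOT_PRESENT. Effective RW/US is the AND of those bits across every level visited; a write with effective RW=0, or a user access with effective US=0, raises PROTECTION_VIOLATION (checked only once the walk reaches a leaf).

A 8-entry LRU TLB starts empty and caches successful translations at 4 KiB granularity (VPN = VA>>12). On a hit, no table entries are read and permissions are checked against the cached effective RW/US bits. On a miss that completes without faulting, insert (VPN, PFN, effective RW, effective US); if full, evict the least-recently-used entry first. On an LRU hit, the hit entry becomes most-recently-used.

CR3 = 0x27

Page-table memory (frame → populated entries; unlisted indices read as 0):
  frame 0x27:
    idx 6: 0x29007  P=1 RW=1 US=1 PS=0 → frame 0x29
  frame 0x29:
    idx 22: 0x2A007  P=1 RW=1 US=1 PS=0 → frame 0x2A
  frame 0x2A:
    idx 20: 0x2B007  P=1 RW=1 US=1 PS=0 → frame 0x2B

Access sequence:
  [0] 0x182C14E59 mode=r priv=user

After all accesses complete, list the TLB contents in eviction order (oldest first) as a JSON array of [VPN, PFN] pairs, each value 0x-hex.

Per-access translation:
#0 VA=0x182C14E59 (r,user):
  L0 @0x27[6] → 0x29007  P=1,RW=1,US=1,PS=0
  L1 @0x29[22] → 0x2A007  P=1,RW=1,US=1,PS=0
  L2 @0x2A[20] → 0x2B007  P=1,RW=1,US=1,PS=0
  ⇒ phys 0x2BE59  [3 reads]

TLB: [["0x182C14", "0x2B"]]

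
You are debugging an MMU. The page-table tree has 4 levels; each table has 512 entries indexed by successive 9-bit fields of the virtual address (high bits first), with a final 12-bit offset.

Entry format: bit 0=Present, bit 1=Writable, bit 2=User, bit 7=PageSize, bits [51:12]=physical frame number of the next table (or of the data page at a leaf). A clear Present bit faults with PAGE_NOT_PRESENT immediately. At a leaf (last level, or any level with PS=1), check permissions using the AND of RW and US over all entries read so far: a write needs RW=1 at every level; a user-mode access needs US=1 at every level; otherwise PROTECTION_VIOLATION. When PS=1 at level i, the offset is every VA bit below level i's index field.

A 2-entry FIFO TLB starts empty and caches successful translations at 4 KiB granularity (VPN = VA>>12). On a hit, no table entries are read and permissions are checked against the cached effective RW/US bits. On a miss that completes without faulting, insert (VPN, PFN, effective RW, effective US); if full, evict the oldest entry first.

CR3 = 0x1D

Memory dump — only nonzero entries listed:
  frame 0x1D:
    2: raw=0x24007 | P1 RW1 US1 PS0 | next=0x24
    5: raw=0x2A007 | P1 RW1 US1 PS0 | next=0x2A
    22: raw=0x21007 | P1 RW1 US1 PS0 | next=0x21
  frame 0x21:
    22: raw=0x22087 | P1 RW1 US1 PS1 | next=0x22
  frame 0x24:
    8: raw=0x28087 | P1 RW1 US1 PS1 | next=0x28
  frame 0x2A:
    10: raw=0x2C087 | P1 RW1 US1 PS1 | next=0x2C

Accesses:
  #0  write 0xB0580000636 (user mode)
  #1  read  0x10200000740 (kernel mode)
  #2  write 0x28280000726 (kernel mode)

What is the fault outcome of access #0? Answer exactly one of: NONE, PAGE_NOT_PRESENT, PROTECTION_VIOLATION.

Per-access translation:
#0 VA=0xB0580000636 (w,user):
  lvl0: tbl 0x1D, slot 22 ⇒ 0x21007 (P1/RW1/US1/PS0)
  lvl1: tbl 0x21, slot 22 ⇒ 0x22087 (P1/RW1/US1/PS1)
  ✓ 0x22636 (huge @L1)  — 2 lookups
#1 VA=0x10200000740 (r,kernel):
  lvl0: tbl 0x1D, slot 2 ⇒ 0x24007 (P1/RW1/US1/PS0)
  lvl1: tbl 0x24, slot 8 ⇒ 0x28087 (P1/RW1/US1/PS1)
  ✓ 0x28740 (huge @L1)  — 2 lookups
#2 VA=0x28280000726 (w,kernel):
  lvl0: tbl 0x1D, slot 5 ⇒ 0x2A007 (P1/RW1/US1/PS0)
  lvl1: tbl 0x2A, slot 10 ⇒ 0x2C087 (P1/RW1/US1/PS1)
  ✓ 0x2C726 (huge @L1)  — 2 lookups

Access #0 fault: NONE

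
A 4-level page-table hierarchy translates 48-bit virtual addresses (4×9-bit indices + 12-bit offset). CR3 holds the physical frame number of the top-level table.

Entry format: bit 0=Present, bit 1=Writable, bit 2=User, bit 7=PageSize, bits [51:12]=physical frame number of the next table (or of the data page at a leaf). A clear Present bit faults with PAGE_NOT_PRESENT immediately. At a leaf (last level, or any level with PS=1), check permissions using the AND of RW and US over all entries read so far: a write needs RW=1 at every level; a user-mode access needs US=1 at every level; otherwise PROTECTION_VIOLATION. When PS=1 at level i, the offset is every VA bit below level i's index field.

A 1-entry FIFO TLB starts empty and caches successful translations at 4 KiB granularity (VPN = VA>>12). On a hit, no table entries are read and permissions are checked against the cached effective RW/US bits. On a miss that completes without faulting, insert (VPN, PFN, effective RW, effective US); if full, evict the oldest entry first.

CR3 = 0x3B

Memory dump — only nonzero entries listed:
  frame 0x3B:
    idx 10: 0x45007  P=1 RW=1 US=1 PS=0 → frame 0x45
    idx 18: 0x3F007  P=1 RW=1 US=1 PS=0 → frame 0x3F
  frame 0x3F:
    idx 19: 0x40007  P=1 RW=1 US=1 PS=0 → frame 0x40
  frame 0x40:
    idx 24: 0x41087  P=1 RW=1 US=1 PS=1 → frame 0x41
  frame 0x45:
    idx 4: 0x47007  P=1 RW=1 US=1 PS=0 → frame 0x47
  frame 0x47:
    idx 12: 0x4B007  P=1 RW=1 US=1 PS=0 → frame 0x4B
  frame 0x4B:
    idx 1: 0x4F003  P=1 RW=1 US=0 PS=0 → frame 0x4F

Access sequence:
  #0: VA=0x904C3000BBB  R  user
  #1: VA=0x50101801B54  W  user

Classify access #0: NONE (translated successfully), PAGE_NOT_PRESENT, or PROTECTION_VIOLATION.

Walk each access:
#0 VA=0x904C3000BBB (r,user):
  lvl0: tbl 0x3B, slot 18 ⇒ 0x3F007 (P1/RW1/US1/PS0)
  lvl1: tbl 0x3F, slot 19 ⇒ 0x40007 (P1/RW1/US1/PS0)
  lvl2: tbl 0x40, slot 24 ⇒ 0x41087 (P1/RW1/US1/PS1)
  ⇒ phys 0x41BBB (huge @L2)  [3 reads]
#1 VA=0x50101801B54 (w,user):
  lvl0: tbl 0x3B, slot 10 ⇒ 0x45007 (P1/RW1/US1/PS0)
  lvl1: tbl 0x45, slot 4 ⇒ 0x47007 (P1/RW1/US1/PS0)
  lvl2: tbl 0x47, slot 12 ⇒ 0x4B007 (P1/RW1/US1/PS0)
  lvl3: tbl 0x4B, slot 1 ⇒ 0x4F003 (P1/RW1/US0/PS0)
  ⇒ fault: PROTECTION_VIOLATION  — 4 lookups

Access #0 fault: NONE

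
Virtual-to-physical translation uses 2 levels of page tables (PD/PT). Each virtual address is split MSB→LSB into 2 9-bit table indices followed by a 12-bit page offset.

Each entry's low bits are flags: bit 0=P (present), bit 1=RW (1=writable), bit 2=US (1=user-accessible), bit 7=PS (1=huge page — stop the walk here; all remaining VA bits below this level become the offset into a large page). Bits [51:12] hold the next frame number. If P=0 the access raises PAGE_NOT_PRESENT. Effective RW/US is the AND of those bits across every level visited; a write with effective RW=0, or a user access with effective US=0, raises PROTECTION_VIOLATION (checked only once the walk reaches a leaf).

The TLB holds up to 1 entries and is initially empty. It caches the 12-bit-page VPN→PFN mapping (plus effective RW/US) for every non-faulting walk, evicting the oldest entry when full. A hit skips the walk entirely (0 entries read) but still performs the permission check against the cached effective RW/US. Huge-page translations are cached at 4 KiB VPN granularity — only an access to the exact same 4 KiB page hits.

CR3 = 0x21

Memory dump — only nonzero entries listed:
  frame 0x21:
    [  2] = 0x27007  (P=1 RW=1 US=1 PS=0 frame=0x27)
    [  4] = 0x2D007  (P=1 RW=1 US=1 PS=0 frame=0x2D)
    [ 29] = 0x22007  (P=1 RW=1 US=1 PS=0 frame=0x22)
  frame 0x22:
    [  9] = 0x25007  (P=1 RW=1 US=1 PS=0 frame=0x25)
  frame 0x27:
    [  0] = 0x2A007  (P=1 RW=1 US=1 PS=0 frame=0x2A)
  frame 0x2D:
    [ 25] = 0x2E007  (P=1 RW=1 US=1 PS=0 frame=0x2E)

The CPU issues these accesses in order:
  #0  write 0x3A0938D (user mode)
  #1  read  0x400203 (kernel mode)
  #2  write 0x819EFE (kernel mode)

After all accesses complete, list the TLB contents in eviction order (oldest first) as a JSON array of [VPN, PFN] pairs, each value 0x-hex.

Trace:
#0 VA=0x3A0938D (w,user):
  L0: frame=0x21 idx=29 entry=0x22007 [P=1 RW=1 US=1 PS=0]
  L1: frame=0x22 idx=9 entry=0x25007 [P=1 RW=1 US=1 PS=0]
  ⇒ phys 0x2538D  [2 reads]
#1 VA=0x400203 (r,kernel):
  L0: frame=0x21 idx=2 entry=0x27007 [P=1 RW=1 US=1 PS=0]
  L1: frame=0x27 idx=0 entry=0x2A007 [P=1 RW=1 US=1 PS=0]
  ⇒ phys 0x2A203  [2 reads]
#2 VA=0x819EFE (w,kernel):
  L0: frame=0x21 idx=4 entry=0x2D007 [P=1 RW=1 US=1 PS=0]
  L1: frame=0x2D idx=25 entry=0x2E007 [P=1 RW=1 US=1 PS=0]
  ⇒ phys 0x2EEFE  [2 reads]

TLB: [["0x819", "0x2E"]]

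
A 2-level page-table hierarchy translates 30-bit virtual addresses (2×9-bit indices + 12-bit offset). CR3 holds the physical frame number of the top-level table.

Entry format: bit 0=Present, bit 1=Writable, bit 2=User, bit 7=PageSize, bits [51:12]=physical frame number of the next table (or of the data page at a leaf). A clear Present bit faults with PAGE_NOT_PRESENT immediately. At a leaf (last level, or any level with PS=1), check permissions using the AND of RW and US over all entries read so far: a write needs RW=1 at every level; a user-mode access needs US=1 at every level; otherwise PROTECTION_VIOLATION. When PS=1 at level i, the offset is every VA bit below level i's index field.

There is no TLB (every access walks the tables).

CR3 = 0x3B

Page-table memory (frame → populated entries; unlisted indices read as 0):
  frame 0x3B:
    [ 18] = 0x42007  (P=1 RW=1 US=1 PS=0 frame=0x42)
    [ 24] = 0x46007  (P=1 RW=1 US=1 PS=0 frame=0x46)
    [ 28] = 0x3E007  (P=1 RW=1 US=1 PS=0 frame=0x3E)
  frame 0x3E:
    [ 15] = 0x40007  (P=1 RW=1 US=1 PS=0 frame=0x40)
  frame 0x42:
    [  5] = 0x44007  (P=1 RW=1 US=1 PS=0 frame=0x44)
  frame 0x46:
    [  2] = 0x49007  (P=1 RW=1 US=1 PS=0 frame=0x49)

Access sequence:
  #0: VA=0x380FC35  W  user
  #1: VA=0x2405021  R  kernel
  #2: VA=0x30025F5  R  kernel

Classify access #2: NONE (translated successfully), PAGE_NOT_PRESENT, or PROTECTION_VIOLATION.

Trace:
#0 VA=0x380FC35 (w,user):
  lvl0: tbl 0x3B, slot 28 ⇒ 0x3E007 (P1/RW1/US1/PS0)
  lvl1: tbl 0x3E, slot 15 ⇒ 0x40007 (P1/RW1/US1/PS0)
  ⇒ phys 0x40C35  [2 reads]
#1 VA=0x2405021 (r,kernel):
  lvl0: tbl 0x3B, slot 18 ⇒ 0x42007 (P1/RW1/US1/PS0)
  lvl1: tbl 0x42, slot 5 ⇒ 0x44007 (P1/RW1/US1/PS0)
  ⇒ phys 0x44021  [2 reads]
#2 VA=0x30025F5 (r,kernel):
  lvl0: tbl 0x3B, slot 24 ⇒ 0x46007 (P1/RW1/US1/PS0)
  lvl1: tbl 0x46, slot 2 ⇒ 0x49007 (P1/RW1/US1/PS0)
  ⇒ phys 0x495F5  [2 reads]

Access #2 fault: NONE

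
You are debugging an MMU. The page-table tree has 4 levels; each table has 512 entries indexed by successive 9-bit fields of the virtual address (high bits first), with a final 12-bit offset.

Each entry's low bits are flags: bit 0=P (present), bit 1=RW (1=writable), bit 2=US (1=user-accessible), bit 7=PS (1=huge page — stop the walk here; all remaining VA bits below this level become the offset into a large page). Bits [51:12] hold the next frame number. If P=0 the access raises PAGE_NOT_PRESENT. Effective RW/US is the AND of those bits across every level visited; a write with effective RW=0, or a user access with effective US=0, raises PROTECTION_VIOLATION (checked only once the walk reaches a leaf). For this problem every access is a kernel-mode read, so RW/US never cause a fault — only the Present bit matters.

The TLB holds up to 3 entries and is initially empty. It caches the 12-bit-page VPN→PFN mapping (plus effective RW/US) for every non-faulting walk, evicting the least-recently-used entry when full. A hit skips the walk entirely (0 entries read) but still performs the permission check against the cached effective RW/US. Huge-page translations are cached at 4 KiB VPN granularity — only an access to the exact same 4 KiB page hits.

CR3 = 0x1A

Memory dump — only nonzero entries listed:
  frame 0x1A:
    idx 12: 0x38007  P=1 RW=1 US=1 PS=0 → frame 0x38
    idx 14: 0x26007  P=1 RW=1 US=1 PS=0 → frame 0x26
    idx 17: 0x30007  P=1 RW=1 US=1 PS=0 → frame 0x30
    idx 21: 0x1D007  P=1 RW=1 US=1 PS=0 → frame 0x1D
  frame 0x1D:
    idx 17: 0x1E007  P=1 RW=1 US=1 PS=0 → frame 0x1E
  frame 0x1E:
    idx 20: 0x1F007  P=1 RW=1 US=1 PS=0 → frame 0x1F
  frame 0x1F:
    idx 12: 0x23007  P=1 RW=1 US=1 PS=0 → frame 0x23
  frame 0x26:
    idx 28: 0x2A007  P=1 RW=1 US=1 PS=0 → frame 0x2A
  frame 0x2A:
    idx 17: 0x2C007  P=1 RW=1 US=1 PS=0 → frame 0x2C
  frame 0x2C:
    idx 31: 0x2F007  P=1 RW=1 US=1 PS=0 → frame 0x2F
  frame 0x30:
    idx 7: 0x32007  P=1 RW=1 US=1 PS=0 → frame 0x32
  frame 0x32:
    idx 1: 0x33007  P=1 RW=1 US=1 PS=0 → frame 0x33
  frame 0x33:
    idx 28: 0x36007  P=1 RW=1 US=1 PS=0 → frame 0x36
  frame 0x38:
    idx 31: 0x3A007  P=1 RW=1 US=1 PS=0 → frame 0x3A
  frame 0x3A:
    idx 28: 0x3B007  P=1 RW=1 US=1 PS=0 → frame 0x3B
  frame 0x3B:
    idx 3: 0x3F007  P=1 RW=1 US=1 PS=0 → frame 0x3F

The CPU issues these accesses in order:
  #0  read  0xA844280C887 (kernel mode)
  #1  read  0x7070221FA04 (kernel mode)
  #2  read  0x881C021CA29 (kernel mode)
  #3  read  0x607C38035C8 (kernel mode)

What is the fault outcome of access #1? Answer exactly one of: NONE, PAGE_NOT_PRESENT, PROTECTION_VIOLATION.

Trace:
#0 VA=0xA844280C887 (r,kernel):
  L0: frame=0x1A idx=21 entry=0x1D007 [P=1 RW=1 US=1 PS=0]
  L1: frame=0x1D idx=17 entry=0x1E007 [P=1 RW=1 US=1 PS=0]
  L2: frame=0x1E idx=20 entry=0x1F007 [P=1 RW=1 US=1 PS=0]
  L3: frame=0x1F idx=12 entry=0x23007 [P=1 RW=1 US=1 PS=0]
  ⇒ phys 0x23887  [4 reads]
#1 VA=0x7070221FA04 (r,kernel):
  L0: frame=0x1A idx=14 entry=0x26007 [P=1 RW=1 US=1 PS=0]
  L1: frame=0x26 idx=28 entry=0x2A007 [P=1 RW=1 US=1 PS=0]
  L2: frame=0x2A idx=17 entry=0x2C007 [P=1 RW=1 US=1 PS=0]
  L3: frame=0x2C idx=31 entry=0x2F007 [P=1 RW=1 US=1 PS=0]
  ⇒ phys 0x2FA04  [4 reads]
#2 VA=0x881C021CA29 (r,kernel):
  L0: frame=0x1A idx=17 entry=0x30007 [P=1 RW=1 US=1 PS=0]
  L1: frame=0x30 idx=7 entry=0x32007 [P=1 RW=1 US=1 PS=0]
  L2: frame=0x32 idx=1 entry=0x33007 [P=1 RW=1 US=1 PS=0]
  L3: frame=0x33 idx=28 entry=0x36007 [P=1 RW=1 US=1 PS=0]
  ⇒ phys 0x36A29  [4 reads]
#3 VA=0x607C38035C8 (r,kernel):
  L0: frame=0x1A idx=12 entry=0x38007 [P=1 RW=1 US=1 PS=0]
  L1: frame=0x38 idx=31 entry=0x3A007 [P=1 RW=1 US=1 PS=0]
  L2: frame=0x3A idx=28 entry=0x3B007 [P=1 RW=1 US=1 PS=0]
  L3: frame=0x3B idx=3 entry=0x3F007 [P=1 RW=1 US=1 PS=0]
  ⇒ phys 0x3F5C8  [4 reads]

Access #1 fault: NONE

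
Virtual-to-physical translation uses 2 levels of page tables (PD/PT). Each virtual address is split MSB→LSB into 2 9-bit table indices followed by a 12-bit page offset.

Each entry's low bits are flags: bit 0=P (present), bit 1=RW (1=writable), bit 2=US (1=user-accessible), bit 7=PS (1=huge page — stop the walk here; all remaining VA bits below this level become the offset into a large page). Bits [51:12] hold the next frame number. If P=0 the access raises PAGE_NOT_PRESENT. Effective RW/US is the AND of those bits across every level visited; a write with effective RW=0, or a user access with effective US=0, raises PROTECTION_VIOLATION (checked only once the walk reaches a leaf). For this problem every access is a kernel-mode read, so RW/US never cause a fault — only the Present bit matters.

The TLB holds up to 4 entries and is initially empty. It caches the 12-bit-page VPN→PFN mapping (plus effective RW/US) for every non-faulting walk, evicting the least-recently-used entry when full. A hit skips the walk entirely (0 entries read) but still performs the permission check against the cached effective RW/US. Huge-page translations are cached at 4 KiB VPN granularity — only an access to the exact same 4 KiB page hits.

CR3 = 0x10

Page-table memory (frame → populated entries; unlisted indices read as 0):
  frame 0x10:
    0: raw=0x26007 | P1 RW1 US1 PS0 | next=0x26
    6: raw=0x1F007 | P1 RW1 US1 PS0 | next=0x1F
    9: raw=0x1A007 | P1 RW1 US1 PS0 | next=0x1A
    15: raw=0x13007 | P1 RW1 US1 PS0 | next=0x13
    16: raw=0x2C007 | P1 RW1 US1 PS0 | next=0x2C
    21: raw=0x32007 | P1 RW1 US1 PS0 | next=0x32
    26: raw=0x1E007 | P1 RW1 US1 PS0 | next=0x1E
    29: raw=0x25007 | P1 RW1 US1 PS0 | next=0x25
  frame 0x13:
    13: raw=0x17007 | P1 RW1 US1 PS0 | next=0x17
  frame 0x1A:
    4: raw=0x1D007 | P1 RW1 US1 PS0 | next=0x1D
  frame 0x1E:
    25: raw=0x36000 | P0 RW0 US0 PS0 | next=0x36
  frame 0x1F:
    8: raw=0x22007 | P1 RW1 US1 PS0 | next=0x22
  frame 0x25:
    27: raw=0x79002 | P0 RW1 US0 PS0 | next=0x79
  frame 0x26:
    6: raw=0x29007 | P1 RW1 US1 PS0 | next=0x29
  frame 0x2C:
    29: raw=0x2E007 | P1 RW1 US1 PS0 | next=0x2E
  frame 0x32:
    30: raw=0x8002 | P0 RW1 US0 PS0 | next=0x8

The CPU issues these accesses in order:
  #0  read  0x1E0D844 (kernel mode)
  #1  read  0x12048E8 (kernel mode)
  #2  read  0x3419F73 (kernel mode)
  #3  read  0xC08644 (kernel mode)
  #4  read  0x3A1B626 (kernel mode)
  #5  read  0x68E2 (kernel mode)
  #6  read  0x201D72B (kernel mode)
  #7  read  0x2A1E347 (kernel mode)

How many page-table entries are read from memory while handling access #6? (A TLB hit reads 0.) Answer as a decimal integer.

Trace:
#0 VA=0x1E0D844 (r,kernel):
  [0] read 0x10 idx=15: raw=0x13007 flags P=1 W=1 U=1 S=0
  [1] read 0x13 idx=13: raw=0x17007 flags P=1 W=1 U=1 S=0
  ⇒ phys 0x17844  [2 reads]
#1 VA=0x12048E8 (r,kernel):
  [0] read 0x10 idx=9: raw=0x1A007 flags P=1 W=1 U=1 S=0
  [1] read 0x1A idx=4: raw=0x1D007 flags P=1 W=1 U=1 S=0
  ⇒ phys 0x1D8E8  [2 reads]
#2 VA=0x3419F73 (r,kernel):
  [0] read 0x10 idx=26: raw=0x1E007 flags P=1 W=1 U=1 S=0
  [1] read 0x1E idx=25: raw=0x36000 flags P=0 W=0 U=0 S=0
  ⇒ fault: PAGE_NOT_PRESENT  — 2 lookups
#3 VA=0xC08644 (r,kernel):
  [0] read 0x10 idx=6: raw=0x1F007 flags P=1 W=1 U=1 S=0
  [1] read 0x1F idx=8: raw=0x22007 flags P=1 W=1 U=1 S=0
  ⇒ phys 0x22644  [2 reads]
#4 VA=0x3A1B626 (r,kernel):
  [0] read 0x10 idx=29: raw=0x25007 flags P=1 W=1 U=1 S=0
  [1] read 0x25 idx=27: raw=0x79002 flags P=0 W=1 U=0 S=0
  ⇒ fault: PAGE_NOT_PRESENT  — 2 lookups
#5 VA=0x68E2 (r,kernel):
  [0] read 0x10 idx=0: raw=0x26007 flags P=1 W=1 U=1 S=0
  [1] read 0x26 idx=6: raw=0x29007 flags P=1 W=1 U=1 S=0
  ⇒ phys 0x298E2  [2 reads]
#6 VA=0x201D72B (r,kernel):
  [0] read 0x10 idx=16: raw=0x2C007 flags P=1 W=1 U=1 S=0
  [1] read 0x2C idx=29: raw=0x2E007 flags P=1 W=1 U=1 S=0
  ⇒ phys 0x2E72B  [2 reads]
#7 VA=0x2A1E347 (r,kernel):
  [0] read 0x10 idx=21: raw=0x32007 flags P=1 W=1 U=1 S=0
  [1] read 0x32 idx=30: raw=0x8002 flags P=0 W=1 U=0 S=0
  ⇒ fault: PAGE_NOT_PRESENT  — 2 lookups

Entries read for #6: 2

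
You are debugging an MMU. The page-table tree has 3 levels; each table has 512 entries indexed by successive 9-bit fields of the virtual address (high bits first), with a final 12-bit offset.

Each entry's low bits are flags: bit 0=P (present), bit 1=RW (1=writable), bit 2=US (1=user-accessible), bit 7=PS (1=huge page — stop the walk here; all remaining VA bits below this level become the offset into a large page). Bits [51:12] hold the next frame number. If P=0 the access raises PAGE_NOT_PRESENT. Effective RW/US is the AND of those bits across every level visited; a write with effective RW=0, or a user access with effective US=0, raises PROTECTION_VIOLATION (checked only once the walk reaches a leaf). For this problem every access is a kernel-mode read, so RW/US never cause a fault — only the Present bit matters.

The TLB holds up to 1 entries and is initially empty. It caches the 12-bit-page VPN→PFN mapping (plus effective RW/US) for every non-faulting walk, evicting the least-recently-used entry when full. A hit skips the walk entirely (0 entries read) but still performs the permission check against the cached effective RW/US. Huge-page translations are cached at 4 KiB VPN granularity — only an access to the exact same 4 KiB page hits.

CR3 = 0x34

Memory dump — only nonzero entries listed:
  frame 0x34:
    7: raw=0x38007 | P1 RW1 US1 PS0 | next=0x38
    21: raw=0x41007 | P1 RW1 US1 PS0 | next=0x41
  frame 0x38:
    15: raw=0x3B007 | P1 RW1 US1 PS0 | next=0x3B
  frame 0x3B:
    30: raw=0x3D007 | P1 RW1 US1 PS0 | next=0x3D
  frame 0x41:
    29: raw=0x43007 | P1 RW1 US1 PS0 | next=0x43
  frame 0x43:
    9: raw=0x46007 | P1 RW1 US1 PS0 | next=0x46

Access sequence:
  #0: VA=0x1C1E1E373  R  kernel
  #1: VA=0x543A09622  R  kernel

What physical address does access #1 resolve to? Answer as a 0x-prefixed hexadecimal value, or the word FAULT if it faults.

Walk each access:
#0 VA=0x1C1E1E373 (r,kernel):
  L0 @0x34[7] → 0x38007  P=1,RW=1,US=1,PS=0
  L1 @0x38[15] → 0x3B007  P=1,RW=1,US=1,PS=0
  L2 @0x3B[30] → 0x3D007  P=1,RW=1,US=1,PS=0
  ⇒ phys 0x3D373  [3 reads]
#1 VA=0x543A09622 (r,kernel):
  L0 @0x34[21] → 0x41007  P=1,RW=1,US=1,PS=0
  L1 @0x41[29] → 0x43007  P=1,RW=1,US=1,PS=0
  L2 @0x43[9] → 0x46007  P=1,RW=1,US=1,PS=0
  ⇒ phys 0x46622  [3 reads]

Access #1 PA: 0x46622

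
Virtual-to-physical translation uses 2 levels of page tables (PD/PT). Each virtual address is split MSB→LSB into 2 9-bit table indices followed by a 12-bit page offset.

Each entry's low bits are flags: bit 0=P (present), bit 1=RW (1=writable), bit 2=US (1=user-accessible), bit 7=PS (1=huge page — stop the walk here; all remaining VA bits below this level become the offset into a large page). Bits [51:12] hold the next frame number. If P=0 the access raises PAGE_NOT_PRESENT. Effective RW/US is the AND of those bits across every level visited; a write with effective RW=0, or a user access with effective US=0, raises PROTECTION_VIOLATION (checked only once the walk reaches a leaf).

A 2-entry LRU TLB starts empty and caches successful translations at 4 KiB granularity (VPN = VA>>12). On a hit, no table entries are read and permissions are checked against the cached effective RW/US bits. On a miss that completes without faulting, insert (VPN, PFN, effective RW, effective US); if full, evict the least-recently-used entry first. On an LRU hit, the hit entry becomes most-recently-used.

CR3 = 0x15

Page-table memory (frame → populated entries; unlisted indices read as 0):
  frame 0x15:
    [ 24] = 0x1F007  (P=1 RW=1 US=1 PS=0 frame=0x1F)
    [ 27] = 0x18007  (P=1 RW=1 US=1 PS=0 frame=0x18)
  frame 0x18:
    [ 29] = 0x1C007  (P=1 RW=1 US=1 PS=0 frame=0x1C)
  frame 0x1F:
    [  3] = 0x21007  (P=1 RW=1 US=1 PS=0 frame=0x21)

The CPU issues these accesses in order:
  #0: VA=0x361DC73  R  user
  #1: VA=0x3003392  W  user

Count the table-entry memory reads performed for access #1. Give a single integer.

Walk each access:
#0 VA=0x361DC73 (r,user):
  L0 @0x15[27] → 0x18007  P=1,RW=1,US=1,PS=0
  L1 @0x18[29] → 0x1C007  P=1,RW=1,US=1,PS=0
  ⇒ phys 0x1CC73  [2 reads]
#1 VA=0x3003392 (w,user):
  L0 @0x15[24] → 0x1F007  P=1,RW=1,US=1,PS=0
  L1 @0x1F[3] → 0x21007  P=1,RW=1,US=1,PS=0
  ⇒ phys 0x21392  [2 reads]

Entries read for #1: 2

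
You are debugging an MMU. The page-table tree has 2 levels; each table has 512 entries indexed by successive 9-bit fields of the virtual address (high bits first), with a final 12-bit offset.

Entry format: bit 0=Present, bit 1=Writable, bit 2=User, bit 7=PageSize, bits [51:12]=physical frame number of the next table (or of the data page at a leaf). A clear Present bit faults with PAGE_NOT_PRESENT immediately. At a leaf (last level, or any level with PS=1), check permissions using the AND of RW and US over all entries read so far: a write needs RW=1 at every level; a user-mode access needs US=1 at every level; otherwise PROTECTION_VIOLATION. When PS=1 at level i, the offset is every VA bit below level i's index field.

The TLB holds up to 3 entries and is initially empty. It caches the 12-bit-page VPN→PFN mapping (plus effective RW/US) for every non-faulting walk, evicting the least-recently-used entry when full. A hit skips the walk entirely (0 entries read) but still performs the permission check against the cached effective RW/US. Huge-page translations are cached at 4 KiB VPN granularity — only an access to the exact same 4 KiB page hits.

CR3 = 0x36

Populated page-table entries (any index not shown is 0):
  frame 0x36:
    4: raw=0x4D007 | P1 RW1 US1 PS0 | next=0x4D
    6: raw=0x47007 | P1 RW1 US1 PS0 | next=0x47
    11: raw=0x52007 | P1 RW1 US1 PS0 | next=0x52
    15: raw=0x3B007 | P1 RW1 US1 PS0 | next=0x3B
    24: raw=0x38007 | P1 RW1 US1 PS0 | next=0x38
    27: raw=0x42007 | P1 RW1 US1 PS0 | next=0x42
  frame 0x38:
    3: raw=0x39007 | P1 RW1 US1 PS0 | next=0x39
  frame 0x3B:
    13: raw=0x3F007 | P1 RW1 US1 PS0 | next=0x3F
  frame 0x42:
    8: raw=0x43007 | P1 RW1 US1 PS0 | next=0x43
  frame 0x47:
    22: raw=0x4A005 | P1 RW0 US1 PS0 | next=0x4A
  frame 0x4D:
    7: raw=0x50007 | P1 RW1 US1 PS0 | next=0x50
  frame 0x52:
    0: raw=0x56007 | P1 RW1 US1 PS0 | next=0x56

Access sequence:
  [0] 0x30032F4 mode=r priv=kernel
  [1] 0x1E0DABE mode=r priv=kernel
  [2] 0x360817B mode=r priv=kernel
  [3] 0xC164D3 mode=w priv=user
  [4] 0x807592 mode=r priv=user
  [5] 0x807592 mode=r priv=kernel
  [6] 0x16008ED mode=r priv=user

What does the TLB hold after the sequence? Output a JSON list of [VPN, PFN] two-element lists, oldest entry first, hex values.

Per-access translation:
#0 VA=0x30032F4 (r,kernel):
  lvl0: tbl 0x36, slot 24 ⇒ 0x38007 (P1/RW1/US1/PS0)
  lvl1: tbl 0x38, slot 3 ⇒ 0x39007 (P1/RW1/US1/PS0)
  → PA=0x392F4  (2 entries read)
#1 VA=0x1E0DABE (r,kernel):
  lvl0: tbl 0x36, slot 15 ⇒ 0x3B007 (P1/RW1/US1/PS0)
  lvl1: tbl 0x3B, slot 13 ⇒ 0x3F007 (P1/RW1/US1/PS0)
  → PA=0x3FABE  (2 entries read)
#2 VA=0x360817B (r,kernel):
  lvl0: tbl 0x36, slot 27 ⇒ 0x42007 (P1/RW1/US1/PS0)
  lvl1: tbl 0x42, slot 8 ⇒ 0x43007 (P1/RW1/US1/PS0)
  → PA=0x4317B  (2 entries read)
#3 VA=0xC164D3 (w,user):
  lvl0: tbl 0x36, slot 6 ⇒ 0x47007 (P1/RW1/US1/PS0)
  lvl1: tbl 0x47, slot 22 ⇒ 0x4A005 (P1/RW0/US1/PS0)
  ⇒ fault: PROTECTION_VIOLATION  — 2 lookups
#4 VA=0x807592 (r,user):
  lvl0: tbl 0x36, slot 4 ⇒ 0x4D007 (P1/RW1/US1/PS0)
  lvl1: tbl 0x4D, slot 7 ⇒ 0x50007 (P1/RW1/US1/PS0)
  → PA=0x50592  (2 entries read)
#5 VA=0x807592 (r,kernel):
  TLB hit vpn=0x807 → PA=0x50592
#6 VA=0x16008ED (r,user):
  lvl0: tbl 0x36, slot 11 ⇒ 0x52007 (P1/RW1/US1/PS0)
  lvl1: tbl 0x52, slot 0 ⇒ 0x56007 (P1/RW1/US1/PS0)
  → PA=0x568ED  (2 entries read)

TLB: [["0x3608", "0x43"], ["0x807", "0x50"], ["0x1600", "0x56"]]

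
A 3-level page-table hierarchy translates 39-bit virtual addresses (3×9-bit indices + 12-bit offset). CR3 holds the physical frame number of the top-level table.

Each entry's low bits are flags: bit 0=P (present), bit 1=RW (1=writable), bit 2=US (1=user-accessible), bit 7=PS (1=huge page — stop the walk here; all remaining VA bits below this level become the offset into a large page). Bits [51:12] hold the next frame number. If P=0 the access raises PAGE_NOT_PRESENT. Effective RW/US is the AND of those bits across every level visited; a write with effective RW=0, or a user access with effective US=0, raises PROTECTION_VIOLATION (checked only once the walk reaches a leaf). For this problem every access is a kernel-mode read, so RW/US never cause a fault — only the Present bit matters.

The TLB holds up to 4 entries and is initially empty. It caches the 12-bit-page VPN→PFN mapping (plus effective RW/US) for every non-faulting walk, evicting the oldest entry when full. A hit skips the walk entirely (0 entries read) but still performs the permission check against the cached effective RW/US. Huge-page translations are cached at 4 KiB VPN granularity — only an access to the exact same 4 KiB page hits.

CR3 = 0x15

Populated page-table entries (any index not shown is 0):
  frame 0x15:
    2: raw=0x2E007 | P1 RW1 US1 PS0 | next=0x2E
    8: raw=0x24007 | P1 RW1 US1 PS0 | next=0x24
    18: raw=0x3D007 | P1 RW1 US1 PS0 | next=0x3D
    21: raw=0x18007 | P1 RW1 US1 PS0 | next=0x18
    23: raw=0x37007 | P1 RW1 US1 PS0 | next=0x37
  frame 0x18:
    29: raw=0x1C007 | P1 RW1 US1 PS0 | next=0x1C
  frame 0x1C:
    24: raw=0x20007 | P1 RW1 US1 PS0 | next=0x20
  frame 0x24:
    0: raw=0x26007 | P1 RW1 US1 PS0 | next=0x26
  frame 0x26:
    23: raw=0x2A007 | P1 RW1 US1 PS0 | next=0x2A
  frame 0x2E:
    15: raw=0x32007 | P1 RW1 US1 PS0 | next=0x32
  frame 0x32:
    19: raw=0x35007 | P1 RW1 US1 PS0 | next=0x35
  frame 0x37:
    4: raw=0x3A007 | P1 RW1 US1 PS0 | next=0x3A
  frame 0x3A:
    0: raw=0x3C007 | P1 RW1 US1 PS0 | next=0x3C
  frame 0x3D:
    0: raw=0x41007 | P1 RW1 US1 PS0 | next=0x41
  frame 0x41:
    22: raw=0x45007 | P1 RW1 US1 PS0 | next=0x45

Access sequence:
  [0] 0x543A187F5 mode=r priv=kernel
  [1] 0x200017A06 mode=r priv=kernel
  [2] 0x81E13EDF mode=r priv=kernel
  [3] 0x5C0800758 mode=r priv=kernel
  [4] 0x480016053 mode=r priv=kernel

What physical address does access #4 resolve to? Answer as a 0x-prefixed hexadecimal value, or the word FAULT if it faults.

Walk each access:
#0 VA=0x543A187F5 (r,kernel):
  lvl0: tbl 0x15, slot 21 ⇒ 0x18007 (P1/RW1/US1/PS0)
  lvl1: tbl 0x18, slot 29 ⇒ 0x1C007 (P1/RW1/US1/PS0)
  lvl2: tbl 0x1C, slot 24 ⇒ 0x20007 (P1/RW1/US1/PS0)
  → PA=0x207F5  (3 entries read)
#1 VA=0x200017A06 (r,kernel):
  lvl0: tbl 0x15, slot 8 ⇒ 0x24007 (P1/RW1/US1/PS0)
  lvl1: tbl 0x24, slot 0 ⇒ 0x26007 (P1/RW1/US1/PS0)
  lvl2: tbl 0x26, slot 23 ⇒ 0x2A007 (P1/RW1/US1/PS0)
  → PA=0x2AA06  (3 entries read)
#2 VA=0x81E13EDF (r,kernel):
  lvl0: tbl 0x15, slot 2 ⇒ 0x2E007 (P1/RW1/US1/PS0)
  lvl1: tbl 0x2E, slot 15 ⇒ 0x32007 (P1/RW1/US1/PS0)
  lvl2: tbl 0x32, slot 19 ⇒ 0x35007 (P1/RW1/US1/PS0)
  → PA=0x35EDF  (3 entries read)
#3 VA=0x5C0800758 (r,kernel):
  lvl0: tbl 0x15, slot 23 ⇒ 0x37007 (P1/RW1/US1/PS0)
  lvl1: tbl 0x37, slot 4 ⇒ 0x3A007 (P1/RW1/US1/PS0)
  lvl2: tbl 0x3A, slot 0 ⇒ 0x3C007 (P1/RW1/US1/PS0)
  → PA=0x3C758  (3 entries read)
#4 VA=0x480016053 (r,kernel):
  lvl0: tbl 0x15, slot 18 ⇒ 0x3D007 (P1/RW1/US1/PS0)
  lvl1: tbl 0x3D, slot 0 ⇒ 0x41007 (P1/RW1/US1/PS0)
  lvl2: tbl 0x41, slot 22 ⇒ 0x45007 (P1/RW1/US1/PS0)
  → PA=0x45053  (3 entries read)

Access #4 PA: 0x45053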